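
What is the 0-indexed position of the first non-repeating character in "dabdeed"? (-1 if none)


Input: dabdeed
Character frequencies:
  'a': 1
  'b': 1
  'd': 3
  'e': 2
Scanning left to right for freq == 1:
  Position 0 ('d'): freq=3, skip
  Position 1 ('a'): unique! => answer = 1

1


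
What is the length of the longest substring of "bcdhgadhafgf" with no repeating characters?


Input: "bcdhgadhafgf"
Sliding window (track last position of each char):
  Position 0 ('b'): window [0,0] length 1 -- new best
  Position 1 ('c'): window [0,1] length 2 -- new best
  Position 2 ('d'): window [0,2] length 3 -- new best
  Position 3 ('h'): window [0,3] length 4 -- new best
  Position 4 ('g'): window [0,4] length 5 -- new best
  Position 5 ('a'): window [0,5] length 6 -- new best
  Position 6 ('d'): repeat (last at 2), move window start to 3
  Position 6 ('d'): window [3,6] length 4
  Position 7 ('h'): repeat (last at 3), move window start to 4
  Position 7 ('h'): window [4,7] length 4
  Position 8 ('a'): repeat (last at 5), move window start to 6
  Position 8 ('a'): window [6,8] length 3
  Position 9 ('f'): window [6,9] length 4
  Position 10 ('g'): window [6,10] length 5
  Position 11 ('f'): repeat (last at 9), move window start to 10
  Position 11 ('f'): window [10,11] length 2
Longest substring with no repeats: "bcdhga" with length 6

6


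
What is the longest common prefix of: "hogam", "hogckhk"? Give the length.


Words: hogam, hogckhk
  Position 0: all 'h' => match
  Position 1: all 'o' => match
  Position 2: all 'g' => match
  Position 3: ('a', 'c') => mismatch, stop
LCP = "hog" (length 3)

3


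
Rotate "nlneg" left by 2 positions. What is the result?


Input: "nlneg", rotate left by 2
First 2 characters: "nl"
Remaining characters: "neg"
Concatenate remaining + first: "neg" + "nl" = "negnl"

negnl


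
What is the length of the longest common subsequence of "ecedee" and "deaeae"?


LCS of "ecedee" and "deaeae"
DP table:
           d    e    a    e    a    e
      0    0    0    0    0    0    0
  e   0    0    1    1    1    1    1
  c   0    0    1    1    1    1    1
  e   0    0    1    1    2    2    2
  d   0    1    1    1    2    2    2
  e   0    1    2    2    2    2    3
  e   0    1    2    2    3    3    3
LCS length = dp[6][6] = 3

3


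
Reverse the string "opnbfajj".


Input: opnbfajj
Reading characters right to left:
  Position 7: 'j'
  Position 6: 'j'
  Position 5: 'a'
  Position 4: 'f'
  Position 3: 'b'
  Position 2: 'n'
  Position 1: 'p'
  Position 0: 'o'
Reversed: jjafbnpo

jjafbnpo


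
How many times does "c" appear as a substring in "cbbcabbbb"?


Searching for "c" in "cbbcabbbb"
Scanning each position:
  Position 0: "c" => MATCH
  Position 1: "b" => no
  Position 2: "b" => no
  Position 3: "c" => MATCH
  Position 4: "a" => no
  Position 5: "b" => no
  Position 6: "b" => no
  Position 7: "b" => no
  Position 8: "b" => no
Total occurrences: 2

2


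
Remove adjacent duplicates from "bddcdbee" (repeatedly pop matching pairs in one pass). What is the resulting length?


Input: bddcdbee
Stack-based adjacent duplicate removal:
  Read 'b': push. Stack: b
  Read 'd': push. Stack: bd
  Read 'd': matches stack top 'd' => pop. Stack: b
  Read 'c': push. Stack: bc
  Read 'd': push. Stack: bcd
  Read 'b': push. Stack: bcdb
  Read 'e': push. Stack: bcdbe
  Read 'e': matches stack top 'e' => pop. Stack: bcdb
Final stack: "bcdb" (length 4)

4


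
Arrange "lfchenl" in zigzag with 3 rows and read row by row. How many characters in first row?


Zigzag "lfchenl" into 3 rows:
Placing characters:
  'l' => row 0
  'f' => row 1
  'c' => row 2
  'h' => row 1
  'e' => row 0
  'n' => row 1
  'l' => row 2
Rows:
  Row 0: "le"
  Row 1: "fhn"
  Row 2: "cl"
First row length: 2

2


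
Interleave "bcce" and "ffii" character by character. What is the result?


Interleaving "bcce" and "ffii":
  Position 0: 'b' from first, 'f' from second => "bf"
  Position 1: 'c' from first, 'f' from second => "cf"
  Position 2: 'c' from first, 'i' from second => "ci"
  Position 3: 'e' from first, 'i' from second => "ei"
Result: bfcfciei

bfcfciei


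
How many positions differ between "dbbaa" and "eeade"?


Comparing "dbbaa" and "eeade" position by position:
  Position 0: 'd' vs 'e' => DIFFER
  Position 1: 'b' vs 'e' => DIFFER
  Position 2: 'b' vs 'a' => DIFFER
  Position 3: 'a' vs 'd' => DIFFER
  Position 4: 'a' vs 'e' => DIFFER
Positions that differ: 5

5


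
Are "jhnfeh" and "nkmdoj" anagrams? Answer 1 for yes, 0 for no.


Strings: "jhnfeh", "nkmdoj"
Sorted first:  efhhjn
Sorted second: djkmno
Differ at position 0: 'e' vs 'd' => not anagrams

0


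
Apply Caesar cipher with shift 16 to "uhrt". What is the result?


Caesar cipher: shift "uhrt" by 16
  'u' (pos 20) + 16 = pos 10 = 'k'
  'h' (pos 7) + 16 = pos 23 = 'x'
  'r' (pos 17) + 16 = pos 7 = 'h'
  't' (pos 19) + 16 = pos 9 = 'j'
Result: kxhj

kxhj


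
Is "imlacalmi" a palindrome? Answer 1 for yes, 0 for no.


Input: imlacalmi
Reversed: imlacalmi
  Compare pos 0 ('i') with pos 8 ('i'): match
  Compare pos 1 ('m') with pos 7 ('m'): match
  Compare pos 2 ('l') with pos 6 ('l'): match
  Compare pos 3 ('a') with pos 5 ('a'): match
Result: palindrome

1


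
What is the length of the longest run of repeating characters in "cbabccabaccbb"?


Input: "cbabccabaccbb"
Scanning for longest run:
  Position 1 ('b'): new char, reset run to 1
  Position 2 ('a'): new char, reset run to 1
  Position 3 ('b'): new char, reset run to 1
  Position 4 ('c'): new char, reset run to 1
  Position 5 ('c'): continues run of 'c', length=2
  Position 6 ('a'): new char, reset run to 1
  Position 7 ('b'): new char, reset run to 1
  Position 8 ('a'): new char, reset run to 1
  Position 9 ('c'): new char, reset run to 1
  Position 10 ('c'): continues run of 'c', length=2
  Position 11 ('b'): new char, reset run to 1
  Position 12 ('b'): continues run of 'b', length=2
Longest run: 'c' with length 2

2


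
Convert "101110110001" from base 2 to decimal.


Input: "101110110001" in base 2
Positional expansion:
  Digit '1' (value 1) x 2^11 = 2048
  Digit '0' (value 0) x 2^10 = 0
  Digit '1' (value 1) x 2^9 = 512
  Digit '1' (value 1) x 2^8 = 256
  Digit '1' (value 1) x 2^7 = 128
  Digit '0' (value 0) x 2^6 = 0
  Digit '1' (value 1) x 2^5 = 32
  Digit '1' (value 1) x 2^4 = 16
  Digit '0' (value 0) x 2^3 = 0
  Digit '0' (value 0) x 2^2 = 0
  Digit '0' (value 0) x 2^1 = 0
  Digit '1' (value 1) x 2^0 = 1
Sum = 2993

2993


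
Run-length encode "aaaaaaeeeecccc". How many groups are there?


Input: aaaaaaeeeecccc
Scanning for consecutive runs:
  Group 1: 'a' x 6 (positions 0-5)
  Group 2: 'e' x 4 (positions 6-9)
  Group 3: 'c' x 4 (positions 10-13)
Total groups: 3

3


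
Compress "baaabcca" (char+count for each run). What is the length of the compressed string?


Input: baaabcca
Runs:
  'b' x 1 => "b1"
  'a' x 3 => "a3"
  'b' x 1 => "b1"
  'c' x 2 => "c2"
  'a' x 1 => "a1"
Compressed: "b1a3b1c2a1"
Compressed length: 10

10


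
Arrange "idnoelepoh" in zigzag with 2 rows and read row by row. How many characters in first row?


Zigzag "idnoelepoh" into 2 rows:
Placing characters:
  'i' => row 0
  'd' => row 1
  'n' => row 0
  'o' => row 1
  'e' => row 0
  'l' => row 1
  'e' => row 0
  'p' => row 1
  'o' => row 0
  'h' => row 1
Rows:
  Row 0: "ineeo"
  Row 1: "dolph"
First row length: 5

5


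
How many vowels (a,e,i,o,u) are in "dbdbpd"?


Input: dbdbpd
Checking each character:
  'd' at position 0: consonant
  'b' at position 1: consonant
  'd' at position 2: consonant
  'b' at position 3: consonant
  'p' at position 4: consonant
  'd' at position 5: consonant
Total vowels: 0

0


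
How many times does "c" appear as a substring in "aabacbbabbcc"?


Searching for "c" in "aabacbbabbcc"
Scanning each position:
  Position 0: "a" => no
  Position 1: "a" => no
  Position 2: "b" => no
  Position 3: "a" => no
  Position 4: "c" => MATCH
  Position 5: "b" => no
  Position 6: "b" => no
  Position 7: "a" => no
  Position 8: "b" => no
  Position 9: "b" => no
  Position 10: "c" => MATCH
  Position 11: "c" => MATCH
Total occurrences: 3

3


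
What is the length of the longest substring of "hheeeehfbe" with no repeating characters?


Input: "hheeeehfbe"
Sliding window (track last position of each char):
  Position 0 ('h'): window [0,0] length 1 -- new best
  Position 1 ('h'): repeat (last at 0), move window start to 1
  Position 1 ('h'): window [1,1] length 1
  Position 2 ('e'): window [1,2] length 2 -- new best
  Position 3 ('e'): repeat (last at 2), move window start to 3
  Position 3 ('e'): window [3,3] length 1
  Position 4 ('e'): repeat (last at 3), move window start to 4
  Position 4 ('e'): window [4,4] length 1
  Position 5 ('e'): repeat (last at 4), move window start to 5
  Position 5 ('e'): window [5,5] length 1
  Position 6 ('h'): window [5,6] length 2
  Position 7 ('f'): window [5,7] length 3 -- new best
  Position 8 ('b'): window [5,8] length 4 -- new best
  Position 9 ('e'): repeat (last at 5), move window start to 6
  Position 9 ('e'): window [6,9] length 4
Longest substring with no repeats: "ehfb" with length 4

4


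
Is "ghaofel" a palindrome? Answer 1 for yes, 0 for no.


Input: ghaofel
Reversed: lefoahg
  Compare pos 0 ('g') with pos 6 ('l'): MISMATCH
  Compare pos 1 ('h') with pos 5 ('e'): MISMATCH
  Compare pos 2 ('a') with pos 4 ('f'): MISMATCH
Result: not a palindrome

0


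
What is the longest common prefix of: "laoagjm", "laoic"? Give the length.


Words: laoagjm, laoic
  Position 0: all 'l' => match
  Position 1: all 'a' => match
  Position 2: all 'o' => match
  Position 3: ('a', 'i') => mismatch, stop
LCP = "lao" (length 3)

3


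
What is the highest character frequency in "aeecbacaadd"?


Input: aeecbacaadd
Character counts:
  'a': 4
  'b': 1
  'c': 2
  'd': 2
  'e': 2
Maximum frequency: 4

4


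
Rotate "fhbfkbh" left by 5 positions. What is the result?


Input: "fhbfkbh", rotate left by 5
First 5 characters: "fhbfk"
Remaining characters: "bh"
Concatenate remaining + first: "bh" + "fhbfk" = "bhfhbfk"

bhfhbfk


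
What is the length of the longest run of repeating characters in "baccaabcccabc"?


Input: "baccaabcccabc"
Scanning for longest run:
  Position 1 ('a'): new char, reset run to 1
  Position 2 ('c'): new char, reset run to 1
  Position 3 ('c'): continues run of 'c', length=2
  Position 4 ('a'): new char, reset run to 1
  Position 5 ('a'): continues run of 'a', length=2
  Position 6 ('b'): new char, reset run to 1
  Position 7 ('c'): new char, reset run to 1
  Position 8 ('c'): continues run of 'c', length=2
  Position 9 ('c'): continues run of 'c', length=3
  Position 10 ('a'): new char, reset run to 1
  Position 11 ('b'): new char, reset run to 1
  Position 12 ('c'): new char, reset run to 1
Longest run: 'c' with length 3

3


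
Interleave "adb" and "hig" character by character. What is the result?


Interleaving "adb" and "hig":
  Position 0: 'a' from first, 'h' from second => "ah"
  Position 1: 'd' from first, 'i' from second => "di"
  Position 2: 'b' from first, 'g' from second => "bg"
Result: ahdibg

ahdibg


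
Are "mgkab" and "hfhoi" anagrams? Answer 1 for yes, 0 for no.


Strings: "mgkab", "hfhoi"
Sorted first:  abgkm
Sorted second: fhhio
Differ at position 0: 'a' vs 'f' => not anagrams

0


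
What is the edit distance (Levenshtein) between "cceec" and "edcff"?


Computing edit distance: "cceec" -> "edcff"
DP table:
           e    d    c    f    f
      0    1    2    3    4    5
  c   1    1    2    2    3    4
  c   2    2    2    2    3    4
  e   3    2    3    3    3    4
  e   4    3    3    4    4    4
  c   5    4    4    3    4    5
Edit distance = dp[5][5] = 5

5


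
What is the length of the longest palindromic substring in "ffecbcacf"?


Input: "ffecbcacf"
Checking substrings for palindromes:
  [3:6] "cbc" (len 3) => palindrome
  [5:8] "cac" (len 3) => palindrome
  [0:2] "ff" (len 2) => palindrome
Longest palindromic substring: "cbc" with length 3

3


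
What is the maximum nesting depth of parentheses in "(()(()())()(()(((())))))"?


Input: "(()(()())()(()(((())))))"
Tracking depth:
  Position 0 '(': depth becomes 1
  Position 1 '(': depth becomes 2
  Position 2 ')': depth becomes 1
  Position 3 '(': depth becomes 2
  Position 4 '(': depth becomes 3
  Position 5 ')': depth becomes 2
  Position 6 '(': depth becomes 3
  Position 7 ')': depth becomes 2
  Position 8 ')': depth becomes 1
  Position 9 '(': depth becomes 2
  Position 10 ')': depth becomes 1
  Position 11 '(': depth becomes 2
  Position 12 '(': depth becomes 3
  Position 13 ')': depth becomes 2
  Position 14 '(': depth becomes 3
  Position 15 '(': depth becomes 4
  Position 16 '(': depth becomes 5
  Position 17 '(': depth becomes 6
  Position 18 ')': depth becomes 5
  Position 19 ')': depth becomes 4
  Position 20 ')': depth becomes 3
  Position 21 ')': depth becomes 2
  Position 22 ')': depth becomes 1
  Position 23 ')': depth becomes 0
Maximum depth reached: 6

6


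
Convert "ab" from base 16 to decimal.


Input: "ab" in base 16
Positional expansion:
  Digit 'a' (value 10) x 16^1 = 160
  Digit 'b' (value 11) x 16^0 = 11
Sum = 171

171


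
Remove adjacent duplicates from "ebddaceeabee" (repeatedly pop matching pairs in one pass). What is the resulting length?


Input: ebddaceeabee
Stack-based adjacent duplicate removal:
  Read 'e': push. Stack: e
  Read 'b': push. Stack: eb
  Read 'd': push. Stack: ebd
  Read 'd': matches stack top 'd' => pop. Stack: eb
  Read 'a': push. Stack: eba
  Read 'c': push. Stack: ebac
  Read 'e': push. Stack: ebace
  Read 'e': matches stack top 'e' => pop. Stack: ebac
  Read 'a': push. Stack: ebaca
  Read 'b': push. Stack: ebacab
  Read 'e': push. Stack: ebacabe
  Read 'e': matches stack top 'e' => pop. Stack: ebacab
Final stack: "ebacab" (length 6)

6


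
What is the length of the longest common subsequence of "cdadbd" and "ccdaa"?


LCS of "cdadbd" and "ccdaa"
DP table:
           c    c    d    a    a
      0    0    0    0    0    0
  c   0    1    1    1    1    1
  d   0    1    1    2    2    2
  a   0    1    1    2    3    3
  d   0    1    1    2    3    3
  b   0    1    1    2    3    3
  d   0    1    1    2    3    3
LCS length = dp[6][5] = 3

3


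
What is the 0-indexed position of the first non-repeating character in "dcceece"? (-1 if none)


Input: dcceece
Character frequencies:
  'c': 3
  'd': 1
  'e': 3
Scanning left to right for freq == 1:
  Position 0 ('d'): unique! => answer = 0

0


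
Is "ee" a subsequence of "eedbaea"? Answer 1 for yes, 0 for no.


Check if "ee" is a subsequence of "eedbaea"
Greedy scan:
  Position 0 ('e'): matches sub[0] = 'e'
  Position 1 ('e'): matches sub[1] = 'e'
  Position 2 ('d'): no match needed
  Position 3 ('b'): no match needed
  Position 4 ('a'): no match needed
  Position 5 ('e'): no match needed
  Position 6 ('a'): no match needed
All 2 characters matched => is a subsequence

1


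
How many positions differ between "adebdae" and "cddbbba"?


Comparing "adebdae" and "cddbbba" position by position:
  Position 0: 'a' vs 'c' => DIFFER
  Position 1: 'd' vs 'd' => same
  Position 2: 'e' vs 'd' => DIFFER
  Position 3: 'b' vs 'b' => same
  Position 4: 'd' vs 'b' => DIFFER
  Position 5: 'a' vs 'b' => DIFFER
  Position 6: 'e' vs 'a' => DIFFER
Positions that differ: 5

5


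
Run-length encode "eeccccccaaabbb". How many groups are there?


Input: eeccccccaaabbb
Scanning for consecutive runs:
  Group 1: 'e' x 2 (positions 0-1)
  Group 2: 'c' x 6 (positions 2-7)
  Group 3: 'a' x 3 (positions 8-10)
  Group 4: 'b' x 3 (positions 11-13)
Total groups: 4

4


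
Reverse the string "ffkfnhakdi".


Input: ffkfnhakdi
Reading characters right to left:
  Position 9: 'i'
  Position 8: 'd'
  Position 7: 'k'
  Position 6: 'a'
  Position 5: 'h'
  Position 4: 'n'
  Position 3: 'f'
  Position 2: 'k'
  Position 1: 'f'
  Position 0: 'f'
Reversed: idkahnfkff

idkahnfkff


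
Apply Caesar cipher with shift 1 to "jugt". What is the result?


Caesar cipher: shift "jugt" by 1
  'j' (pos 9) + 1 = pos 10 = 'k'
  'u' (pos 20) + 1 = pos 21 = 'v'
  'g' (pos 6) + 1 = pos 7 = 'h'
  't' (pos 19) + 1 = pos 20 = 'u'
Result: kvhu

kvhu


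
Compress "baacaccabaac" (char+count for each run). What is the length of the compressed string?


Input: baacaccabaac
Runs:
  'b' x 1 => "b1"
  'a' x 2 => "a2"
  'c' x 1 => "c1"
  'a' x 1 => "a1"
  'c' x 2 => "c2"
  'a' x 1 => "a1"
  'b' x 1 => "b1"
  'a' x 2 => "a2"
  'c' x 1 => "c1"
Compressed: "b1a2c1a1c2a1b1a2c1"
Compressed length: 18

18


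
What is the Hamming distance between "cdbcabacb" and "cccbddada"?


Comparing "cdbcabacb" and "cccbddada" position by position:
  Position 0: 'c' vs 'c' => same
  Position 1: 'd' vs 'c' => differ
  Position 2: 'b' vs 'c' => differ
  Position 3: 'c' vs 'b' => differ
  Position 4: 'a' vs 'd' => differ
  Position 5: 'b' vs 'd' => differ
  Position 6: 'a' vs 'a' => same
  Position 7: 'c' vs 'd' => differ
  Position 8: 'b' vs 'a' => differ
Total differences (Hamming distance): 7

7


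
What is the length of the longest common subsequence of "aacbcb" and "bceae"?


LCS of "aacbcb" and "bceae"
DP table:
           b    c    e    a    e
      0    0    0    0    0    0
  a   0    0    0    0    1    1
  a   0    0    0    0    1    1
  c   0    0    1    1    1    1
  b   0    1    1    1    1    1
  c   0    1    2    2    2    2
  b   0    1    2    2    2    2
LCS length = dp[6][5] = 2

2


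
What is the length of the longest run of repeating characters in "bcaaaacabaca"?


Input: "bcaaaacabaca"
Scanning for longest run:
  Position 1 ('c'): new char, reset run to 1
  Position 2 ('a'): new char, reset run to 1
  Position 3 ('a'): continues run of 'a', length=2
  Position 4 ('a'): continues run of 'a', length=3
  Position 5 ('a'): continues run of 'a', length=4
  Position 6 ('c'): new char, reset run to 1
  Position 7 ('a'): new char, reset run to 1
  Position 8 ('b'): new char, reset run to 1
  Position 9 ('a'): new char, reset run to 1
  Position 10 ('c'): new char, reset run to 1
  Position 11 ('a'): new char, reset run to 1
Longest run: 'a' with length 4

4


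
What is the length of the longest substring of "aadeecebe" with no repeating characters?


Input: "aadeecebe"
Sliding window (track last position of each char):
  Position 0 ('a'): window [0,0] length 1 -- new best
  Position 1 ('a'): repeat (last at 0), move window start to 1
  Position 1 ('a'): window [1,1] length 1
  Position 2 ('d'): window [1,2] length 2 -- new best
  Position 3 ('e'): window [1,3] length 3 -- new best
  Position 4 ('e'): repeat (last at 3), move window start to 4
  Position 4 ('e'): window [4,4] length 1
  Position 5 ('c'): window [4,5] length 2
  Position 6 ('e'): repeat (last at 4), move window start to 5
  Position 6 ('e'): window [5,6] length 2
  Position 7 ('b'): window [5,7] length 3
  Position 8 ('e'): repeat (last at 6), move window start to 7
  Position 8 ('e'): window [7,8] length 2
Longest substring with no repeats: "ade" with length 3

3


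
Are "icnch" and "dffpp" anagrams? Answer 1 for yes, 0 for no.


Strings: "icnch", "dffpp"
Sorted first:  cchin
Sorted second: dffpp
Differ at position 0: 'c' vs 'd' => not anagrams

0


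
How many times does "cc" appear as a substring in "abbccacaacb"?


Searching for "cc" in "abbccacaacb"
Scanning each position:
  Position 0: "ab" => no
  Position 1: "bb" => no
  Position 2: "bc" => no
  Position 3: "cc" => MATCH
  Position 4: "ca" => no
  Position 5: "ac" => no
  Position 6: "ca" => no
  Position 7: "aa" => no
  Position 8: "ac" => no
  Position 9: "cb" => no
Total occurrences: 1

1


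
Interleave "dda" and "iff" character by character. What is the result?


Interleaving "dda" and "iff":
  Position 0: 'd' from first, 'i' from second => "di"
  Position 1: 'd' from first, 'f' from second => "df"
  Position 2: 'a' from first, 'f' from second => "af"
Result: didfaf

didfaf


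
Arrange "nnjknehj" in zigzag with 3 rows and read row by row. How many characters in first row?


Zigzag "nnjknehj" into 3 rows:
Placing characters:
  'n' => row 0
  'n' => row 1
  'j' => row 2
  'k' => row 1
  'n' => row 0
  'e' => row 1
  'h' => row 2
  'j' => row 1
Rows:
  Row 0: "nn"
  Row 1: "nkej"
  Row 2: "jh"
First row length: 2

2


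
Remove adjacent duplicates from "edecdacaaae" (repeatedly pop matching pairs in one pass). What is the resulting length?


Input: edecdacaaae
Stack-based adjacent duplicate removal:
  Read 'e': push. Stack: e
  Read 'd': push. Stack: ed
  Read 'e': push. Stack: ede
  Read 'c': push. Stack: edec
  Read 'd': push. Stack: edecd
  Read 'a': push. Stack: edecda
  Read 'c': push. Stack: edecdac
  Read 'a': push. Stack: edecdaca
  Read 'a': matches stack top 'a' => pop. Stack: edecdac
  Read 'a': push. Stack: edecdaca
  Read 'e': push. Stack: edecdacae
Final stack: "edecdacae" (length 9)

9


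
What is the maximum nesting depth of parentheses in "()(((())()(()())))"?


Input: "()(((())()(()())))"
Tracking depth:
  Position 0 '(': depth becomes 1
  Position 1 ')': depth becomes 0
  Position 2 '(': depth becomes 1
  Position 3 '(': depth becomes 2
  Position 4 '(': depth becomes 3
  Position 5 '(': depth becomes 4
  Position 6 ')': depth becomes 3
  Position 7 ')': depth becomes 2
  Position 8 '(': depth becomes 3
  Position 9 ')': depth becomes 2
  Position 10 '(': depth becomes 3
  Position 11 '(': depth becomes 4
  Position 12 ')': depth becomes 3
  Position 13 '(': depth becomes 4
  Position 14 ')': depth becomes 3
  Position 15 ')': depth becomes 2
  Position 16 ')': depth becomes 1
  Position 17 ')': depth becomes 0
Maximum depth reached: 4

4


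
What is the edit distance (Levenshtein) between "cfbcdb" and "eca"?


Computing edit distance: "cfbcdb" -> "eca"
DP table:
           e    c    a
      0    1    2    3
  c   1    1    1    2
  f   2    2    2    2
  b   3    3    3    3
  c   4    4    3    4
  d   5    5    4    4
  b   6    6    5    5
Edit distance = dp[6][3] = 5

5


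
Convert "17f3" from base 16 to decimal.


Input: "17f3" in base 16
Positional expansion:
  Digit '1' (value 1) x 16^3 = 4096
  Digit '7' (value 7) x 16^2 = 1792
  Digit 'f' (value 15) x 16^1 = 240
  Digit '3' (value 3) x 16^0 = 3
Sum = 6131

6131


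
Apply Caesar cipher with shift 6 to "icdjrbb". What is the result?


Caesar cipher: shift "icdjrbb" by 6
  'i' (pos 8) + 6 = pos 14 = 'o'
  'c' (pos 2) + 6 = pos 8 = 'i'
  'd' (pos 3) + 6 = pos 9 = 'j'
  'j' (pos 9) + 6 = pos 15 = 'p'
  'r' (pos 17) + 6 = pos 23 = 'x'
  'b' (pos 1) + 6 = pos 7 = 'h'
  'b' (pos 1) + 6 = pos 7 = 'h'
Result: oijpxhh

oijpxhh


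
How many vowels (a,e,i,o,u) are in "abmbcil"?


Input: abmbcil
Checking each character:
  'a' at position 0: vowel (running total: 1)
  'b' at position 1: consonant
  'm' at position 2: consonant
  'b' at position 3: consonant
  'c' at position 4: consonant
  'i' at position 5: vowel (running total: 2)
  'l' at position 6: consonant
Total vowels: 2

2


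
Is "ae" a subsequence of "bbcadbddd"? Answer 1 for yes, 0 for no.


Check if "ae" is a subsequence of "bbcadbddd"
Greedy scan:
  Position 0 ('b'): no match needed
  Position 1 ('b'): no match needed
  Position 2 ('c'): no match needed
  Position 3 ('a'): matches sub[0] = 'a'
  Position 4 ('d'): no match needed
  Position 5 ('b'): no match needed
  Position 6 ('d'): no match needed
  Position 7 ('d'): no match needed
  Position 8 ('d'): no match needed
Only matched 1/2 characters => not a subsequence

0


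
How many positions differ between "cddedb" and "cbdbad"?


Comparing "cddedb" and "cbdbad" position by position:
  Position 0: 'c' vs 'c' => same
  Position 1: 'd' vs 'b' => DIFFER
  Position 2: 'd' vs 'd' => same
  Position 3: 'e' vs 'b' => DIFFER
  Position 4: 'd' vs 'a' => DIFFER
  Position 5: 'b' vs 'd' => DIFFER
Positions that differ: 4

4


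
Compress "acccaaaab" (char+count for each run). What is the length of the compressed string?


Input: acccaaaab
Runs:
  'a' x 1 => "a1"
  'c' x 3 => "c3"
  'a' x 4 => "a4"
  'b' x 1 => "b1"
Compressed: "a1c3a4b1"
Compressed length: 8

8


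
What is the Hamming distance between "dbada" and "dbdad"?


Comparing "dbada" and "dbdad" position by position:
  Position 0: 'd' vs 'd' => same
  Position 1: 'b' vs 'b' => same
  Position 2: 'a' vs 'd' => differ
  Position 3: 'd' vs 'a' => differ
  Position 4: 'a' vs 'd' => differ
Total differences (Hamming distance): 3

3


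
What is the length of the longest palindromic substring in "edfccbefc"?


Input: "edfccbefc"
Checking substrings for palindromes:
  [3:5] "cc" (len 2) => palindrome
Longest palindromic substring: "cc" with length 2

2


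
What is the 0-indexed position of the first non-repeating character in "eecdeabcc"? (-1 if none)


Input: eecdeabcc
Character frequencies:
  'a': 1
  'b': 1
  'c': 3
  'd': 1
  'e': 3
Scanning left to right for freq == 1:
  Position 0 ('e'): freq=3, skip
  Position 1 ('e'): freq=3, skip
  Position 2 ('c'): freq=3, skip
  Position 3 ('d'): unique! => answer = 3

3


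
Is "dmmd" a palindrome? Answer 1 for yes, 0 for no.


Input: dmmd
Reversed: dmmd
  Compare pos 0 ('d') with pos 3 ('d'): match
  Compare pos 1 ('m') with pos 2 ('m'): match
Result: palindrome

1


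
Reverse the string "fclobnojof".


Input: fclobnojof
Reading characters right to left:
  Position 9: 'f'
  Position 8: 'o'
  Position 7: 'j'
  Position 6: 'o'
  Position 5: 'n'
  Position 4: 'b'
  Position 3: 'o'
  Position 2: 'l'
  Position 1: 'c'
  Position 0: 'f'
Reversed: fojonbolcf

fojonbolcf


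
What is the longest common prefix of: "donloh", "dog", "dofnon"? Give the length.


Words: donloh, dog, dofnon
  Position 0: all 'd' => match
  Position 1: all 'o' => match
  Position 2: ('n', 'g', 'f') => mismatch, stop
LCP = "do" (length 2)

2


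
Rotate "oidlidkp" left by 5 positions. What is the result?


Input: "oidlidkp", rotate left by 5
First 5 characters: "oidli"
Remaining characters: "dkp"
Concatenate remaining + first: "dkp" + "oidli" = "dkpoidli"

dkpoidli


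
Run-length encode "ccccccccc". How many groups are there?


Input: ccccccccc
Scanning for consecutive runs:
  Group 1: 'c' x 9 (positions 0-8)
Total groups: 1

1


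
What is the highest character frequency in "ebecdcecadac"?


Input: ebecdcecadac
Character counts:
  'a': 2
  'b': 1
  'c': 4
  'd': 2
  'e': 3
Maximum frequency: 4

4


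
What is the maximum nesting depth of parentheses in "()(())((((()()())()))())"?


Input: "()(())((((()()())()))())"
Tracking depth:
  Position 0 '(': depth becomes 1
  Position 1 ')': depth becomes 0
  Position 2 '(': depth becomes 1
  Position 3 '(': depth becomes 2
  Position 4 ')': depth becomes 1
  Position 5 ')': depth becomes 0
  Position 6 '(': depth becomes 1
  Position 7 '(': depth becomes 2
  Position 8 '(': depth becomes 3
  Position 9 '(': depth becomes 4
  Position 10 '(': depth becomes 5
  Position 11 ')': depth becomes 4
  Position 12 '(': depth becomes 5
  Position 13 ')': depth becomes 4
  Position 14 '(': depth becomes 5
  Position 15 ')': depth becomes 4
  Position 16 ')': depth becomes 3
  Position 17 '(': depth becomes 4
  Position 18 ')': depth becomes 3
  Position 19 ')': depth becomes 2
  Position 20 ')': depth becomes 1
  Position 21 '(': depth becomes 2
  Position 22 ')': depth becomes 1
  Position 23 ')': depth becomes 0
Maximum depth reached: 5

5


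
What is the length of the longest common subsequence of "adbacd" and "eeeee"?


LCS of "adbacd" and "eeeee"
DP table:
           e    e    e    e    e
      0    0    0    0    0    0
  a   0    0    0    0    0    0
  d   0    0    0    0    0    0
  b   0    0    0    0    0    0
  a   0    0    0    0    0    0
  c   0    0    0    0    0    0
  d   0    0    0    0    0    0
LCS length = dp[6][5] = 0

0


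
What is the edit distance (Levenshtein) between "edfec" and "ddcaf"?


Computing edit distance: "edfec" -> "ddcaf"
DP table:
           d    d    c    a    f
      0    1    2    3    4    5
  e   1    1    2    3    4    5
  d   2    1    1    2    3    4
  f   3    2    2    2    3    3
  e   4    3    3    3    3    4
  c   5    4    4    3    4    4
Edit distance = dp[5][5] = 4

4


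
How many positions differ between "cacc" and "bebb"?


Comparing "cacc" and "bebb" position by position:
  Position 0: 'c' vs 'b' => DIFFER
  Position 1: 'a' vs 'e' => DIFFER
  Position 2: 'c' vs 'b' => DIFFER
  Position 3: 'c' vs 'b' => DIFFER
Positions that differ: 4

4


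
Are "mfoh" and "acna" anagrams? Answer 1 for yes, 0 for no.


Strings: "mfoh", "acna"
Sorted first:  fhmo
Sorted second: aacn
Differ at position 0: 'f' vs 'a' => not anagrams

0


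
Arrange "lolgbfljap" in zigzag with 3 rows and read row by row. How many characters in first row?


Zigzag "lolgbfljap" into 3 rows:
Placing characters:
  'l' => row 0
  'o' => row 1
  'l' => row 2
  'g' => row 1
  'b' => row 0
  'f' => row 1
  'l' => row 2
  'j' => row 1
  'a' => row 0
  'p' => row 1
Rows:
  Row 0: "lba"
  Row 1: "ogfjp"
  Row 2: "ll"
First row length: 3

3


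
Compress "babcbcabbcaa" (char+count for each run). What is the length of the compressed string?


Input: babcbcabbcaa
Runs:
  'b' x 1 => "b1"
  'a' x 1 => "a1"
  'b' x 1 => "b1"
  'c' x 1 => "c1"
  'b' x 1 => "b1"
  'c' x 1 => "c1"
  'a' x 1 => "a1"
  'b' x 2 => "b2"
  'c' x 1 => "c1"
  'a' x 2 => "a2"
Compressed: "b1a1b1c1b1c1a1b2c1a2"
Compressed length: 20

20


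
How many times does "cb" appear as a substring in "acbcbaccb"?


Searching for "cb" in "acbcbaccb"
Scanning each position:
  Position 0: "ac" => no
  Position 1: "cb" => MATCH
  Position 2: "bc" => no
  Position 3: "cb" => MATCH
  Position 4: "ba" => no
  Position 5: "ac" => no
  Position 6: "cc" => no
  Position 7: "cb" => MATCH
Total occurrences: 3

3


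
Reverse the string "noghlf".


Input: noghlf
Reading characters right to left:
  Position 5: 'f'
  Position 4: 'l'
  Position 3: 'h'
  Position 2: 'g'
  Position 1: 'o'
  Position 0: 'n'
Reversed: flhgon

flhgon


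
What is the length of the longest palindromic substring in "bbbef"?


Input: "bbbef"
Checking substrings for palindromes:
  [0:3] "bbb" (len 3) => palindrome
  [0:2] "bb" (len 2) => palindrome
  [1:3] "bb" (len 2) => palindrome
Longest palindromic substring: "bbb" with length 3

3


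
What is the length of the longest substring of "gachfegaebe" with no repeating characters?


Input: "gachfegaebe"
Sliding window (track last position of each char):
  Position 0 ('g'): window [0,0] length 1 -- new best
  Position 1 ('a'): window [0,1] length 2 -- new best
  Position 2 ('c'): window [0,2] length 3 -- new best
  Position 3 ('h'): window [0,3] length 4 -- new best
  Position 4 ('f'): window [0,4] length 5 -- new best
  Position 5 ('e'): window [0,5] length 6 -- new best
  Position 6 ('g'): repeat (last at 0), move window start to 1
  Position 6 ('g'): window [1,6] length 6
  Position 7 ('a'): repeat (last at 1), move window start to 2
  Position 7 ('a'): window [2,7] length 6
  Position 8 ('e'): repeat (last at 5), move window start to 6
  Position 8 ('e'): window [6,8] length 3
  Position 9 ('b'): window [6,9] length 4
  Position 10 ('e'): repeat (last at 8), move window start to 9
  Position 10 ('e'): window [9,10] length 2
Longest substring with no repeats: "gachfe" with length 6

6


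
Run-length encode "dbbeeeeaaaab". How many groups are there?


Input: dbbeeeeaaaab
Scanning for consecutive runs:
  Group 1: 'd' x 1 (positions 0-0)
  Group 2: 'b' x 2 (positions 1-2)
  Group 3: 'e' x 4 (positions 3-6)
  Group 4: 'a' x 4 (positions 7-10)
  Group 5: 'b' x 1 (positions 11-11)
Total groups: 5

5


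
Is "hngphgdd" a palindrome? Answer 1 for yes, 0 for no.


Input: hngphgdd
Reversed: ddghpgnh
  Compare pos 0 ('h') with pos 7 ('d'): MISMATCH
  Compare pos 1 ('n') with pos 6 ('d'): MISMATCH
  Compare pos 2 ('g') with pos 5 ('g'): match
  Compare pos 3 ('p') with pos 4 ('h'): MISMATCH
Result: not a palindrome

0


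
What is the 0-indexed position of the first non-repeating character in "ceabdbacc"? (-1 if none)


Input: ceabdbacc
Character frequencies:
  'a': 2
  'b': 2
  'c': 3
  'd': 1
  'e': 1
Scanning left to right for freq == 1:
  Position 0 ('c'): freq=3, skip
  Position 1 ('e'): unique! => answer = 1

1


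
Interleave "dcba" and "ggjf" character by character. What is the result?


Interleaving "dcba" and "ggjf":
  Position 0: 'd' from first, 'g' from second => "dg"
  Position 1: 'c' from first, 'g' from second => "cg"
  Position 2: 'b' from first, 'j' from second => "bj"
  Position 3: 'a' from first, 'f' from second => "af"
Result: dgcgbjaf

dgcgbjaf


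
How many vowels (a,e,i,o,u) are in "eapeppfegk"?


Input: eapeppfegk
Checking each character:
  'e' at position 0: vowel (running total: 1)
  'a' at position 1: vowel (running total: 2)
  'p' at position 2: consonant
  'e' at position 3: vowel (running total: 3)
  'p' at position 4: consonant
  'p' at position 5: consonant
  'f' at position 6: consonant
  'e' at position 7: vowel (running total: 4)
  'g' at position 8: consonant
  'k' at position 9: consonant
Total vowels: 4

4


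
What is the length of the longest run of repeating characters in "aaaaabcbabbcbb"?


Input: "aaaaabcbabbcbb"
Scanning for longest run:
  Position 1 ('a'): continues run of 'a', length=2
  Position 2 ('a'): continues run of 'a', length=3
  Position 3 ('a'): continues run of 'a', length=4
  Position 4 ('a'): continues run of 'a', length=5
  Position 5 ('b'): new char, reset run to 1
  Position 6 ('c'): new char, reset run to 1
  Position 7 ('b'): new char, reset run to 1
  Position 8 ('a'): new char, reset run to 1
  Position 9 ('b'): new char, reset run to 1
  Position 10 ('b'): continues run of 'b', length=2
  Position 11 ('c'): new char, reset run to 1
  Position 12 ('b'): new char, reset run to 1
  Position 13 ('b'): continues run of 'b', length=2
Longest run: 'a' with length 5

5


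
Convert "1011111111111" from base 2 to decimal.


Input: "1011111111111" in base 2
Positional expansion:
  Digit '1' (value 1) x 2^12 = 4096
  Digit '0' (value 0) x 2^11 = 0
  Digit '1' (value 1) x 2^10 = 1024
  Digit '1' (value 1) x 2^9 = 512
  Digit '1' (value 1) x 2^8 = 256
  Digit '1' (value 1) x 2^7 = 128
  Digit '1' (value 1) x 2^6 = 64
  Digit '1' (value 1) x 2^5 = 32
  Digit '1' (value 1) x 2^4 = 16
  Digit '1' (value 1) x 2^3 = 8
  Digit '1' (value 1) x 2^2 = 4
  Digit '1' (value 1) x 2^1 = 2
  Digit '1' (value 1) x 2^0 = 1
Sum = 6143

6143


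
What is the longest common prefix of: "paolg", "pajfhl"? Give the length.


Words: paolg, pajfhl
  Position 0: all 'p' => match
  Position 1: all 'a' => match
  Position 2: ('o', 'j') => mismatch, stop
LCP = "pa" (length 2)

2


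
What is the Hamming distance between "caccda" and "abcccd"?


Comparing "caccda" and "abcccd" position by position:
  Position 0: 'c' vs 'a' => differ
  Position 1: 'a' vs 'b' => differ
  Position 2: 'c' vs 'c' => same
  Position 3: 'c' vs 'c' => same
  Position 4: 'd' vs 'c' => differ
  Position 5: 'a' vs 'd' => differ
Total differences (Hamming distance): 4

4


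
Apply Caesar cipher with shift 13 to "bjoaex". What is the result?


Caesar cipher: shift "bjoaex" by 13
  'b' (pos 1) + 13 = pos 14 = 'o'
  'j' (pos 9) + 13 = pos 22 = 'w'
  'o' (pos 14) + 13 = pos 1 = 'b'
  'a' (pos 0) + 13 = pos 13 = 'n'
  'e' (pos 4) + 13 = pos 17 = 'r'
  'x' (pos 23) + 13 = pos 10 = 'k'
Result: owbnrk

owbnrk


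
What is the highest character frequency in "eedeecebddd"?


Input: eedeecebddd
Character counts:
  'b': 1
  'c': 1
  'd': 4
  'e': 5
Maximum frequency: 5

5


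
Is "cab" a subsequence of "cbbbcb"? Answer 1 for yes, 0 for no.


Check if "cab" is a subsequence of "cbbbcb"
Greedy scan:
  Position 0 ('c'): matches sub[0] = 'c'
  Position 1 ('b'): no match needed
  Position 2 ('b'): no match needed
  Position 3 ('b'): no match needed
  Position 4 ('c'): no match needed
  Position 5 ('b'): no match needed
Only matched 1/3 characters => not a subsequence

0


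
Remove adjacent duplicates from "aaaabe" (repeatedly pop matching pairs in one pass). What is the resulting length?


Input: aaaabe
Stack-based adjacent duplicate removal:
  Read 'a': push. Stack: a
  Read 'a': matches stack top 'a' => pop. Stack: (empty)
  Read 'a': push. Stack: a
  Read 'a': matches stack top 'a' => pop. Stack: (empty)
  Read 'b': push. Stack: b
  Read 'e': push. Stack: be
Final stack: "be" (length 2)

2


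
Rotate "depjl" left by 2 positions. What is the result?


Input: "depjl", rotate left by 2
First 2 characters: "de"
Remaining characters: "pjl"
Concatenate remaining + first: "pjl" + "de" = "pjlde"

pjlde


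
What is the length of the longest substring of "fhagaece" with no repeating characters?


Input: "fhagaece"
Sliding window (track last position of each char):
  Position 0 ('f'): window [0,0] length 1 -- new best
  Position 1 ('h'): window [0,1] length 2 -- new best
  Position 2 ('a'): window [0,2] length 3 -- new best
  Position 3 ('g'): window [0,3] length 4 -- new best
  Position 4 ('a'): repeat (last at 2), move window start to 3
  Position 4 ('a'): window [3,4] length 2
  Position 5 ('e'): window [3,5] length 3
  Position 6 ('c'): window [3,6] length 4
  Position 7 ('e'): repeat (last at 5), move window start to 6
  Position 7 ('e'): window [6,7] length 2
Longest substring with no repeats: "fhag" with length 4

4


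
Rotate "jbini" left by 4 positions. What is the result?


Input: "jbini", rotate left by 4
First 4 characters: "jbin"
Remaining characters: "i"
Concatenate remaining + first: "i" + "jbin" = "ijbin"

ijbin


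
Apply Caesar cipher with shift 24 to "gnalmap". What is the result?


Caesar cipher: shift "gnalmap" by 24
  'g' (pos 6) + 24 = pos 4 = 'e'
  'n' (pos 13) + 24 = pos 11 = 'l'
  'a' (pos 0) + 24 = pos 24 = 'y'
  'l' (pos 11) + 24 = pos 9 = 'j'
  'm' (pos 12) + 24 = pos 10 = 'k'
  'a' (pos 0) + 24 = pos 24 = 'y'
  'p' (pos 15) + 24 = pos 13 = 'n'
Result: elyjkyn

elyjkyn


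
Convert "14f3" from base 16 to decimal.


Input: "14f3" in base 16
Positional expansion:
  Digit '1' (value 1) x 16^3 = 4096
  Digit '4' (value 4) x 16^2 = 1024
  Digit 'f' (value 15) x 16^1 = 240
  Digit '3' (value 3) x 16^0 = 3
Sum = 5363

5363


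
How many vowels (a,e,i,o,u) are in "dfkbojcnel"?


Input: dfkbojcnel
Checking each character:
  'd' at position 0: consonant
  'f' at position 1: consonant
  'k' at position 2: consonant
  'b' at position 3: consonant
  'o' at position 4: vowel (running total: 1)
  'j' at position 5: consonant
  'c' at position 6: consonant
  'n' at position 7: consonant
  'e' at position 8: vowel (running total: 2)
  'l' at position 9: consonant
Total vowels: 2

2


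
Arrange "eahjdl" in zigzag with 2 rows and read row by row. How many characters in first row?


Zigzag "eahjdl" into 2 rows:
Placing characters:
  'e' => row 0
  'a' => row 1
  'h' => row 0
  'j' => row 1
  'd' => row 0
  'l' => row 1
Rows:
  Row 0: "ehd"
  Row 1: "ajl"
First row length: 3

3


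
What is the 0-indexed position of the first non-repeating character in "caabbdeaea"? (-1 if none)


Input: caabbdeaea
Character frequencies:
  'a': 4
  'b': 2
  'c': 1
  'd': 1
  'e': 2
Scanning left to right for freq == 1:
  Position 0 ('c'): unique! => answer = 0

0


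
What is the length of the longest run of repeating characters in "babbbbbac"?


Input: "babbbbbac"
Scanning for longest run:
  Position 1 ('a'): new char, reset run to 1
  Position 2 ('b'): new char, reset run to 1
  Position 3 ('b'): continues run of 'b', length=2
  Position 4 ('b'): continues run of 'b', length=3
  Position 5 ('b'): continues run of 'b', length=4
  Position 6 ('b'): continues run of 'b', length=5
  Position 7 ('a'): new char, reset run to 1
  Position 8 ('c'): new char, reset run to 1
Longest run: 'b' with length 5

5


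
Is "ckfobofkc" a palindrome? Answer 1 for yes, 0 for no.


Input: ckfobofkc
Reversed: ckfobofkc
  Compare pos 0 ('c') with pos 8 ('c'): match
  Compare pos 1 ('k') with pos 7 ('k'): match
  Compare pos 2 ('f') with pos 6 ('f'): match
  Compare pos 3 ('o') with pos 5 ('o'): match
Result: palindrome

1
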